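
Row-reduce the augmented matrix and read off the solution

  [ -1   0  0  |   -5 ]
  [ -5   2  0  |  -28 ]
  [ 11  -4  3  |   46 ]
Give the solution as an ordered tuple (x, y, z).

(5, -3/2, -5)

r1 ← -1·r1
  [  1   0  0  |    5 ]
  [ -5   2  0  |  -28 ]
  [ 11  -4  3  |   46 ]
r2 ← r2 + 5·r1
  [  1   0  0  |   5 ]
  [  0   2  0  |  -3 ]
  [ 11  -4  3  |  46 ]
r3 ← r3 − 11·r1
  [ 1   0  0  |   5 ]
  [ 0   2  0  |  -3 ]
  [ 0  -4  3  |  -9 ]
r2 ← 1/2·r2
  [ 1   0  0  |     5 ]
  [ 0   1  0  |  -3/2 ]
  [ 0  -4  3  |    -9 ]
r3 ← r3 + 4·r2
  [ 1  0  0  |     5 ]
  [ 0  1  0  |  -3/2 ]
  [ 0  0  3  |   -15 ]
r3 ← 1/3·r3
  [ 1  0  0  |     5 ]
  [ 0  1  0  |  -3/2 ]
  [ 0  0  1  |    -5 ]
Reading off the last column: x = 5, y = -3/2, z = -5.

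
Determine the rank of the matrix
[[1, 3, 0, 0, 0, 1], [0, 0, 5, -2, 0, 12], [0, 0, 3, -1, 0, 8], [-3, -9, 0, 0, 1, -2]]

r4 → r4 + 3·r1
  [ 1  3  0   0  0   1 ]
  [ 0  0  5  -2  0  12 ]
  [ 0  0  3  -1  0   8 ]
  [ 0  0  0   0  1   1 ]
r2 → 1/5·r2
  [ 1  3  0     0  0     1 ]
  [ 0  0  1  -2/5  0  12/5 ]
  [ 0  0  3    -1  0     8 ]
  [ 0  0  0     0  1     1 ]
r3 → r3 − 3·r2
  [ 1  3  0     0  0     1 ]
  [ 0  0  1  -2/5  0  12/5 ]
  [ 0  0  0   1/5  0   4/5 ]
  [ 0  0  0     0  1     1 ]
r3 → 5·r3
  [ 1  3  0     0  0     1 ]
  [ 0  0  1  -2/5  0  12/5 ]
  [ 0  0  0     1  0     4 ]
  [ 0  0  0     0  1     1 ]
r2 → r2 + 2/5·r3
  [ 1  3  0  0  0  1 ]
  [ 0  0  1  0  0  4 ]
  [ 0  0  0  1  0  4 ]
  [ 0  0  0  0  1  1 ]
The reduced form has 4 nonzero rows.

rank = 4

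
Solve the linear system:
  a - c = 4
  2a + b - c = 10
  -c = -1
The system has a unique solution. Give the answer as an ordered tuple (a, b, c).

(5, 1, 1)

Form the augmented matrix and row-reduce:
  [ 1  0  -1  |   4 ]
  [ 2  1  -1  |  10 ]
  [ 0  0  -1  |  -1 ]
R2 -> R2 − 2·R1
R3 -> -1·R3
R2 -> R2 − R3
R1 -> R1 + R3
Reading off the last column: a = 5, b = 1, c = 1.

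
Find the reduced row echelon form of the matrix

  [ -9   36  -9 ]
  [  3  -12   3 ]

ρ1 → -1/9·ρ1
  [ 1   -4  1 ]
  [ 3  -12  3 ]
ρ2 → ρ2 − 3·ρ1
  [ 1  -4  1 ]
  [ 0   0  0 ]

[[1, -4, 1], [0, 0, 0]]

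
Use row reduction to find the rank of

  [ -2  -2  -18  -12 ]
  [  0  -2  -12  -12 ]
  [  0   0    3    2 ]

rank = 3

R1 := -1/2·R1
R2 := -1/2·R2
R3 := 1/3·R3
R2 := R2 − 6·R3
R1 := R1 − 9·R3
R1 := R1 − R2
The reduced form has 3 nonzero rows.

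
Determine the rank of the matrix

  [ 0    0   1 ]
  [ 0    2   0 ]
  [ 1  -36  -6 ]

ρ1 ↔ ρ3
  [ 1  -36  -6 ]
  [ 0    2   0 ]
  [ 0    0   1 ]
ρ2 -> 1/2·ρ2
  [ 1  -36  -6 ]
  [ 0    1   0 ]
  [ 0    0   1 ]
ρ1 -> ρ1 + 6·ρ3
  [ 1  -36  0 ]
  [ 0    1  0 ]
  [ 0    0  1 ]
ρ1 -> ρ1 + 36·ρ2
  [ 1  0  0 ]
  [ 0  1  0 ]
  [ 0  0  1 ]
The reduced form has 3 nonzero rows.

rank = 3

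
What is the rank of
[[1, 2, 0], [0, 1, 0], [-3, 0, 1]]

rank = 3

Add 3 times R1 to R3.
  [ 1  2  0 ]
  [ 0  1  0 ]
  [ 0  6  1 ]
Subtract 6 times R2 from R3.
  [ 1  2  0 ]
  [ 0  1  0 ]
  [ 0  0  1 ]
Subtract 2 times R2 from R1.
  [ 1  0  0 ]
  [ 0  1  0 ]
  [ 0  0  1 ]
The reduced form has 3 nonzero rows.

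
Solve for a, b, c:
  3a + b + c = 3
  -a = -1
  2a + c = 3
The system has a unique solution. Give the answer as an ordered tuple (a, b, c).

(1, -1, 1)

Form the augmented matrix and row-reduce:
  [  3  1  1  |   3 ]
  [ -1  0  0  |  -1 ]
  [  2  0  1  |   3 ]
r1 → 1/3·r1
  [  1  1/3  1/3  |   1 ]
  [ -1    0    0  |  -1 ]
  [  2    0    1  |   3 ]
r2 → r2 + r1
  [ 1  1/3  1/3  |  1 ]
  [ 0  1/3  1/3  |  0 ]
  [ 2    0    1  |  3 ]
r3 → r3 − 2·r1
  [ 1   1/3  1/3  |  1 ]
  [ 0   1/3  1/3  |  0 ]
  [ 0  -2/3  1/3  |  1 ]
r2 → 3·r2
  [ 1   1/3  1/3  |  1 ]
  [ 0     1    1  |  0 ]
  [ 0  -2/3  1/3  |  1 ]
r3 → r3 + 2/3·r2
  [ 1  1/3  1/3  |  1 ]
  [ 0    1    1  |  0 ]
  [ 0    0    1  |  1 ]
r2 → r2 − r3
  [ 1  1/3  1/3  |   1 ]
  [ 0    1    0  |  -1 ]
  [ 0    0    1  |   1 ]
r1 → r1 − 1/3·r3
  [ 1  1/3  0  |  2/3 ]
  [ 0    1  0  |   -1 ]
  [ 0    0  1  |    1 ]
r1 → r1 − 1/3·r2
  [ 1  0  0  |   1 ]
  [ 0  1  0  |  -1 ]
  [ 0  0  1  |   1 ]
Reading off the last column: a = 1, b = -1, c = 1.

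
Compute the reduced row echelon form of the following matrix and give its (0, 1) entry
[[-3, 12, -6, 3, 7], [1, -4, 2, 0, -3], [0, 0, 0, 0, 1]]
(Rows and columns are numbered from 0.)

-4

R1 -> -1/3·R1
  [ 1  -4  2  -1  -7/3 ]
  [ 1  -4  2   0    -3 ]
  [ 0   0  0   0     1 ]
R2 -> R2 − R1
  [ 1  -4  2  -1  -7/3 ]
  [ 0   0  0   1  -2/3 ]
  [ 0   0  0   0     1 ]
R2 -> R2 + 2/3·R3
  [ 1  -4  2  -1  -7/3 ]
  [ 0   0  0   1     0 ]
  [ 0   0  0   0     1 ]
R1 -> R1 + 7/3·R3
  [ 1  -4  2  -1  0 ]
  [ 0   0  0   1  0 ]
  [ 0   0  0   0  1 ]
R1 -> R1 + R2
  [ 1  -4  2  0  0 ]
  [ 0   0  0  1  0 ]
  [ 0   0  0  0  1 ]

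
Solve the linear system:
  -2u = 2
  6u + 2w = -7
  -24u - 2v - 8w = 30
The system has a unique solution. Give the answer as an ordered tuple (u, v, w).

Form the augmented matrix and row-reduce:
  [  -2   0   0  |   2 ]
  [   6   0   2  |  -7 ]
  [ -24  -2  -8  |  30 ]
ρ1 -> -1/2·ρ1
  [   1   0   0  |  -1 ]
  [   6   0   2  |  -7 ]
  [ -24  -2  -8  |  30 ]
ρ2 -> ρ2 − 6·ρ1
  [   1   0   0  |  -1 ]
  [   0   0   2  |  -1 ]
  [ -24  -2  -8  |  30 ]
ρ3 -> ρ3 + 24·ρ1
  [ 1   0   0  |  -1 ]
  [ 0   0   2  |  -1 ]
  [ 0  -2  -8  |   6 ]
ρ2 ↔ ρ3
  [ 1   0   0  |  -1 ]
  [ 0  -2  -8  |   6 ]
  [ 0   0   2  |  -1 ]
ρ2 -> -1/2·ρ2
  [ 1  0  0  |  -1 ]
  [ 0  1  4  |  -3 ]
  [ 0  0  2  |  -1 ]
ρ3 -> 1/2·ρ3
  [ 1  0  0  |    -1 ]
  [ 0  1  4  |    -3 ]
  [ 0  0  1  |  -1/2 ]
ρ2 -> ρ2 − 4·ρ3
  [ 1  0  0  |    -1 ]
  [ 0  1  0  |    -1 ]
  [ 0  0  1  |  -1/2 ]
Reading off the last column: u = -1, v = -1, w = -1/2.

(-1, -1, -1/2)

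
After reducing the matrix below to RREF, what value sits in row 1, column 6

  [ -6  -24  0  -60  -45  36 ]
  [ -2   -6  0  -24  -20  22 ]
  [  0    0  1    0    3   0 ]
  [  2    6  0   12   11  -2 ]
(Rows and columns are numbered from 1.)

4

ρ1 -> -1/6·ρ1
  [  1   4  0   10  15/2  -6 ]
  [ -2  -6  0  -24   -20  22 ]
  [  0   0  1    0     3   0 ]
  [  2   6  0   12    11  -2 ]
ρ2 -> ρ2 + 2·ρ1
  [ 1  4  0  10  15/2  -6 ]
  [ 0  2  0  -4    -5  10 ]
  [ 0  0  1   0     3   0 ]
  [ 2  6  0  12    11  -2 ]
ρ4 -> ρ4 − 2·ρ1
  [ 1   4  0  10  15/2  -6 ]
  [ 0   2  0  -4    -5  10 ]
  [ 0   0  1   0     3   0 ]
  [ 0  -2  0  -8    -4  10 ]
ρ2 -> 1/2·ρ2
  [ 1   4  0  10  15/2  -6 ]
  [ 0   1  0  -2  -5/2   5 ]
  [ 0   0  1   0     3   0 ]
  [ 0  -2  0  -8    -4  10 ]
ρ4 -> ρ4 + 2·ρ2
  [ 1  4  0   10  15/2  -6 ]
  [ 0  1  0   -2  -5/2   5 ]
  [ 0  0  1    0     3   0 ]
  [ 0  0  0  -12    -9  20 ]
ρ4 -> -1/12·ρ4
  [ 1  4  0  10  15/2    -6 ]
  [ 0  1  0  -2  -5/2     5 ]
  [ 0  0  1   0     3     0 ]
  [ 0  0  0   1   3/4  -5/3 ]
ρ2 -> ρ2 + 2·ρ4
  [ 1  4  0  10  15/2    -6 ]
  [ 0  1  0   0    -1   5/3 ]
  [ 0  0  1   0     3     0 ]
  [ 0  0  0   1   3/4  -5/3 ]
ρ1 -> ρ1 − 10·ρ4
  [ 1  4  0  0    0  32/3 ]
  [ 0  1  0  0   -1   5/3 ]
  [ 0  0  1  0    3     0 ]
  [ 0  0  0  1  3/4  -5/3 ]
ρ1 -> ρ1 − 4·ρ2
  [ 1  0  0  0    4     4 ]
  [ 0  1  0  0   -1   5/3 ]
  [ 0  0  1  0    3     0 ]
  [ 0  0  0  1  3/4  -5/3 ]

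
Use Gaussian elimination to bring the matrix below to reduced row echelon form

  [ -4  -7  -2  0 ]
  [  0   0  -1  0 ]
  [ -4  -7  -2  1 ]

Multiply ρ1 by -1/4.
  [  1  7/4  1/2  0 ]
  [  0    0   -1  0 ]
  [ -4   -7   -2  1 ]
Add 4 times ρ1 to ρ3.
  [ 1  7/4  1/2  0 ]
  [ 0    0   -1  0 ]
  [ 0    0    0  1 ]
Multiply ρ2 by -1.
  [ 1  7/4  1/2  0 ]
  [ 0    0    1  0 ]
  [ 0    0    0  1 ]
Subtract 1/2 times ρ2 from ρ1.
  [ 1  7/4  0  0 ]
  [ 0    0  1  0 ]
  [ 0    0  0  1 ]

[[1, 7/4, 0, 0], [0, 0, 1, 0], [0, 0, 0, 1]]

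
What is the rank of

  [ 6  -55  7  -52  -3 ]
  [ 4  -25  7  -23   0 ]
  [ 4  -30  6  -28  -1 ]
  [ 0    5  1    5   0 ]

Multiply ρ1 by 1/6.
Subtract 4 times ρ1 from ρ2.
Subtract 4 times ρ1 from ρ3.
Multiply ρ2 by 3/35.
Subtract 20/3 times ρ2 from ρ3.
Subtract 5 times ρ2 from ρ4.
Multiply ρ3 by -7.
Add 6/7 times ρ3 to ρ4.
Subtract 6/35 times ρ3 from ρ2.
Add 1/2 times ρ3 to ρ1.
Add 55/6 times ρ2 to ρ1.
The reduced form has 3 nonzero rows.

rank = 3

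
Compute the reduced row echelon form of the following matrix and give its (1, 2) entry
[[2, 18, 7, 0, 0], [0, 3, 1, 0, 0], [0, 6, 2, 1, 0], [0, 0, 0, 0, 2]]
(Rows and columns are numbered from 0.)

1/3

Multiply r1 by 1/2.
  [ 1  9  7/2  0  0 ]
  [ 0  3    1  0  0 ]
  [ 0  6    2  1  0 ]
  [ 0  0    0  0  2 ]
Multiply r2 by 1/3.
  [ 1  9  7/2  0  0 ]
  [ 0  1  1/3  0  0 ]
  [ 0  6    2  1  0 ]
  [ 0  0    0  0  2 ]
Subtract 6 times r2 from r3.
  [ 1  9  7/2  0  0 ]
  [ 0  1  1/3  0  0 ]
  [ 0  0    0  1  0 ]
  [ 0  0    0  0  2 ]
Multiply r4 by 1/2.
  [ 1  9  7/2  0  0 ]
  [ 0  1  1/3  0  0 ]
  [ 0  0    0  1  0 ]
  [ 0  0    0  0  1 ]
Subtract 9 times r2 from r1.
  [ 1  0  1/2  0  0 ]
  [ 0  1  1/3  0  0 ]
  [ 0  0    0  1  0 ]
  [ 0  0    0  0  1 ]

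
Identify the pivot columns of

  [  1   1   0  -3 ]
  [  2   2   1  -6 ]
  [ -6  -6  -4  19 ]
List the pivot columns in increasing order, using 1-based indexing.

R2 := R2 − 2·R1
  [  1   1   0  -3 ]
  [  0   0   1   0 ]
  [ -6  -6  -4  19 ]
R3 := R3 + 6·R1
  [ 1  1   0  -3 ]
  [ 0  0   1   0 ]
  [ 0  0  -4   1 ]
R3 := R3 + 4·R2
  [ 1  1  0  -3 ]
  [ 0  0  1   0 ]
  [ 0  0  0   1 ]
R1 := R1 + 3·R3
  [ 1  1  0  0 ]
  [ 0  0  1  0 ]
  [ 0  0  0  1 ]
Pivot columns are the columns containing a leading 1.

1, 3, 4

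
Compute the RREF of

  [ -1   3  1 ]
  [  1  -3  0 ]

[[1, -3, 0], [0, 0, 1]]

ρ1 -> -1·ρ1
  [ 1  -3  -1 ]
  [ 1  -3   0 ]
ρ2 -> ρ2 − ρ1
  [ 1  -3  -1 ]
  [ 0   0   1 ]
ρ1 -> ρ1 + ρ2
  [ 1  -3  0 ]
  [ 0   0  1 ]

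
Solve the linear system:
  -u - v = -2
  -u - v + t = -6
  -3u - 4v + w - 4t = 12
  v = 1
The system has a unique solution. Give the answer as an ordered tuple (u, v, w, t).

(1, 1, 3, -4)

Form the augmented matrix and row-reduce:
  [ -1  -1  0   0  |  -2 ]
  [ -1  -1  0   1  |  -6 ]
  [ -3  -4  1  -4  |  12 ]
  [  0   1  0   0  |   1 ]
r1 ← -1·r1
  [  1   1  0   0  |   2 ]
  [ -1  -1  0   1  |  -6 ]
  [ -3  -4  1  -4  |  12 ]
  [  0   1  0   0  |   1 ]
r2 ← r2 + r1
  [  1   1  0   0  |   2 ]
  [  0   0  0   1  |  -4 ]
  [ -3  -4  1  -4  |  12 ]
  [  0   1  0   0  |   1 ]
r3 ← r3 + 3·r1
  [ 1   1  0   0  |   2 ]
  [ 0   0  0   1  |  -4 ]
  [ 0  -1  1  -4  |  18 ]
  [ 0   1  0   0  |   1 ]
r2 ↔ r3
  [ 1   1  0   0  |   2 ]
  [ 0  -1  1  -4  |  18 ]
  [ 0   0  0   1  |  -4 ]
  [ 0   1  0   0  |   1 ]
r2 ← -1·r2
  [ 1  1   0  0  |    2 ]
  [ 0  1  -1  4  |  -18 ]
  [ 0  0   0  1  |   -4 ]
  [ 0  1   0  0  |    1 ]
r4 ← r4 − r2
  [ 1  1   0   0  |    2 ]
  [ 0  1  -1   4  |  -18 ]
  [ 0  0   0   1  |   -4 ]
  [ 0  0   1  -4  |   19 ]
r3 ↔ r4
  [ 1  1   0   0  |    2 ]
  [ 0  1  -1   4  |  -18 ]
  [ 0  0   1  -4  |   19 ]
  [ 0  0   0   1  |   -4 ]
r3 ← r3 + 4·r4
  [ 1  1   0  0  |    2 ]
  [ 0  1  -1  4  |  -18 ]
  [ 0  0   1  0  |    3 ]
  [ 0  0   0  1  |   -4 ]
r2 ← r2 − 4·r4
  [ 1  1   0  0  |   2 ]
  [ 0  1  -1  0  |  -2 ]
  [ 0  0   1  0  |   3 ]
  [ 0  0   0  1  |  -4 ]
r2 ← r2 + r3
  [ 1  1  0  0  |   2 ]
  [ 0  1  0  0  |   1 ]
  [ 0  0  1  0  |   3 ]
  [ 0  0  0  1  |  -4 ]
r1 ← r1 − r2
  [ 1  0  0  0  |   1 ]
  [ 0  1  0  0  |   1 ]
  [ 0  0  1  0  |   3 ]
  [ 0  0  0  1  |  -4 ]
Reading off the last column: u = 1, v = 1, w = 3, t = -4.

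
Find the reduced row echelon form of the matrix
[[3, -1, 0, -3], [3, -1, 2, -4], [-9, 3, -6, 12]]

r1 -> 1/3·r1
  [  1  -1/3   0  -1 ]
  [  3    -1   2  -4 ]
  [ -9     3  -6  12 ]
r2 -> r2 − 3·r1
  [  1  -1/3   0  -1 ]
  [  0     0   2  -1 ]
  [ -9     3  -6  12 ]
r3 -> r3 + 9·r1
  [ 1  -1/3   0  -1 ]
  [ 0     0   2  -1 ]
  [ 0     0  -6   3 ]
r2 -> 1/2·r2
  [ 1  -1/3   0    -1 ]
  [ 0     0   1  -1/2 ]
  [ 0     0  -6     3 ]
r3 -> r3 + 6·r2
  [ 1  -1/3  0    -1 ]
  [ 0     0  1  -1/2 ]
  [ 0     0  0     0 ]

[[1, -1/3, 0, -1], [0, 0, 1, -1/2], [0, 0, 0, 0]]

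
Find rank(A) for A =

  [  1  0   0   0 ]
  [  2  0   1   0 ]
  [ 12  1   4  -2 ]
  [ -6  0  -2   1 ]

Subtract 2 times r1 from r2.
  [  1  0   0   0 ]
  [  0  0   1   0 ]
  [ 12  1   4  -2 ]
  [ -6  0  -2   1 ]
Subtract 12 times r1 from r3.
  [  1  0   0   0 ]
  [  0  0   1   0 ]
  [  0  1   4  -2 ]
  [ -6  0  -2   1 ]
Add 6 times r1 to r4.
  [ 1  0   0   0 ]
  [ 0  0   1   0 ]
  [ 0  1   4  -2 ]
  [ 0  0  -2   1 ]
Swap r2 and r3.
  [ 1  0   0   0 ]
  [ 0  1   4  -2 ]
  [ 0  0   1   0 ]
  [ 0  0  -2   1 ]
Add 2 times r3 to r4.
  [ 1  0  0   0 ]
  [ 0  1  4  -2 ]
  [ 0  0  1   0 ]
  [ 0  0  0   1 ]
Add 2 times r4 to r2.
  [ 1  0  0  0 ]
  [ 0  1  4  0 ]
  [ 0  0  1  0 ]
  [ 0  0  0  1 ]
Subtract 4 times r3 from r2.
  [ 1  0  0  0 ]
  [ 0  1  0  0 ]
  [ 0  0  1  0 ]
  [ 0  0  0  1 ]
The reduced form has 4 nonzero rows.

rank = 4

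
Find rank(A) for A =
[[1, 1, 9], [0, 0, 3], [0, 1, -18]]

r2 <=> r3
  [ 1  1    9 ]
  [ 0  1  -18 ]
  [ 0  0    3 ]
r3 := 1/3·r3
  [ 1  1    9 ]
  [ 0  1  -18 ]
  [ 0  0    1 ]
r2 := r2 + 18·r3
  [ 1  1  9 ]
  [ 0  1  0 ]
  [ 0  0  1 ]
r1 := r1 − 9·r3
  [ 1  1  0 ]
  [ 0  1  0 ]
  [ 0  0  1 ]
r1 := r1 − r2
  [ 1  0  0 ]
  [ 0  1  0 ]
  [ 0  0  1 ]
The reduced form has 3 nonzero rows.

rank = 3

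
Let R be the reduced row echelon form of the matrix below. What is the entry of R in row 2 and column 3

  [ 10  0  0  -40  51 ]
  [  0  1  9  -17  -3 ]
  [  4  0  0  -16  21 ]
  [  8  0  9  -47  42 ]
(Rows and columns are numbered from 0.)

-5/3

R1 := 1/10·R1
R3 := R3 − 4·R1
R4 := R4 − 8·R1
R3 <-> R4
R3 := 1/9·R3
R4 := 5/3·R4
R3 := R3 − 2/15·R4
R2 := R2 + 3·R4
R1 := R1 − 51/10·R4
R2 := R2 − 9·R3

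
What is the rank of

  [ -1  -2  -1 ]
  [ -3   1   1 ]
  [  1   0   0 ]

R1 ← -1·R1
R2 ← R2 + 3·R1
R3 ← R3 − R1
R2 ← 1/7·R2
R3 ← R3 + 2·R2
R3 ← 7·R3
R2 ← R2 − 4/7·R3
R1 ← R1 − R3
R1 ← R1 − 2·R2
The reduced form has 3 nonzero rows.

rank = 3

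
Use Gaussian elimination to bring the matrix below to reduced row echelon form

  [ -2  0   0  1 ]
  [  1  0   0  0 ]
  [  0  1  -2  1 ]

r1 → -1/2·r1
  [ 1  0   0  -1/2 ]
  [ 1  0   0     0 ]
  [ 0  1  -2     1 ]
r2 → r2 − r1
  [ 1  0   0  -1/2 ]
  [ 0  0   0   1/2 ]
  [ 0  1  -2     1 ]
r2 <-> r3
  [ 1  0   0  -1/2 ]
  [ 0  1  -2     1 ]
  [ 0  0   0   1/2 ]
r3 → 2·r3
  [ 1  0   0  -1/2 ]
  [ 0  1  -2     1 ]
  [ 0  0   0     1 ]
r2 → r2 − r3
  [ 1  0   0  -1/2 ]
  [ 0  1  -2     0 ]
  [ 0  0   0     1 ]
r1 → r1 + 1/2·r3
  [ 1  0   0  0 ]
  [ 0  1  -2  0 ]
  [ 0  0   0  1 ]

[[1, 0, 0, 0], [0, 1, -2, 0], [0, 0, 0, 1]]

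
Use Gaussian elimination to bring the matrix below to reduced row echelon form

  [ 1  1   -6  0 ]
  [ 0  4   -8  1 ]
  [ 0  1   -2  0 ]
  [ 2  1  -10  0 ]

[[1, 0, -4, 0], [0, 1, -2, 0], [0, 0, 0, 1], [0, 0, 0, 0]]

R4 ← R4 − 2·R1
R2 ← 1/4·R2
R3 ← R3 − R2
R4 ← R4 + R2
R3 ← -4·R3
R4 ← R4 − 1/4·R3
R2 ← R2 − 1/4·R3
R1 ← R1 − R2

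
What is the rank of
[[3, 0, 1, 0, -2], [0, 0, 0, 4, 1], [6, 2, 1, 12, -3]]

R1 := 1/3·R1
  [ 1  0  1/3   0  -2/3 ]
  [ 0  0    0   4     1 ]
  [ 6  2    1  12    -3 ]
R3 := R3 − 6·R1
  [ 1  0  1/3   0  -2/3 ]
  [ 0  0    0   4     1 ]
  [ 0  2   -1  12     1 ]
R2 ↔ R3
  [ 1  0  1/3   0  -2/3 ]
  [ 0  2   -1  12     1 ]
  [ 0  0    0   4     1 ]
R2 := 1/2·R2
  [ 1  0   1/3  0  -2/3 ]
  [ 0  1  -1/2  6   1/2 ]
  [ 0  0     0  4     1 ]
R3 := 1/4·R3
  [ 1  0   1/3  0  -2/3 ]
  [ 0  1  -1/2  6   1/2 ]
  [ 0  0     0  1   1/4 ]
R2 := R2 − 6·R3
  [ 1  0   1/3  0  -2/3 ]
  [ 0  1  -1/2  0    -1 ]
  [ 0  0     0  1   1/4 ]
The reduced form has 3 nonzero rows.

rank = 3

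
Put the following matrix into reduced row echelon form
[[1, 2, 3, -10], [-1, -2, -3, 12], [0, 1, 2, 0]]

ρ2 → ρ2 + ρ1
ρ2 ↔ ρ3
ρ3 → 1/2·ρ3
ρ1 → ρ1 + 10·ρ3
ρ1 → ρ1 − 2·ρ2

[[1, 0, -1, 0], [0, 1, 2, 0], [0, 0, 0, 1]]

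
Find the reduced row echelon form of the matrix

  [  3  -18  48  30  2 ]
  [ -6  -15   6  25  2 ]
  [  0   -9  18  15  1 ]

r1 -> 1/3·r1
  [  1   -6  16  10  2/3 ]
  [ -6  -15   6  25    2 ]
  [  0   -9  18  15    1 ]
r2 -> r2 + 6·r1
  [ 1   -6   16  10  2/3 ]
  [ 0  -51  102  85    6 ]
  [ 0   -9   18  15    1 ]
r2 -> -1/51·r2
  [ 1  -6  16    10    2/3 ]
  [ 0   1  -2  -5/3  -2/17 ]
  [ 0  -9  18    15      1 ]
r3 -> r3 + 9·r2
  [ 1  -6  16    10    2/3 ]
  [ 0   1  -2  -5/3  -2/17 ]
  [ 0   0   0     0  -1/17 ]
r3 -> -17·r3
  [ 1  -6  16    10    2/3 ]
  [ 0   1  -2  -5/3  -2/17 ]
  [ 0   0   0     0      1 ]
r2 -> r2 + 2/17·r3
  [ 1  -6  16    10  2/3 ]
  [ 0   1  -2  -5/3    0 ]
  [ 0   0   0     0    1 ]
r1 -> r1 − 2/3·r3
  [ 1  -6  16    10  0 ]
  [ 0   1  -2  -5/3  0 ]
  [ 0   0   0     0  1 ]
r1 -> r1 + 6·r2
  [ 1  0   4     0  0 ]
  [ 0  1  -2  -5/3  0 ]
  [ 0  0   0     0  1 ]

[[1, 0, 4, 0, 0], [0, 1, -2, -5/3, 0], [0, 0, 0, 0, 1]]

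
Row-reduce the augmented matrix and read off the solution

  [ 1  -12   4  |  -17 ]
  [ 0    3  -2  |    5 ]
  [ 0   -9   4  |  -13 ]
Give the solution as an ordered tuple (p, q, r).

r2 ← 1/3·r2
  [ 1  -12     4  |  -17 ]
  [ 0    1  -2/3  |  5/3 ]
  [ 0   -9     4  |  -13 ]
r3 ← r3 + 9·r2
  [ 1  -12     4  |  -17 ]
  [ 0    1  -2/3  |  5/3 ]
  [ 0    0    -2  |    2 ]
r3 ← -1/2·r3
  [ 1  -12     4  |  -17 ]
  [ 0    1  -2/3  |  5/3 ]
  [ 0    0     1  |   -1 ]
r2 ← r2 + 2/3·r3
  [ 1  -12  4  |  -17 ]
  [ 0    1  0  |    1 ]
  [ 0    0  1  |   -1 ]
r1 ← r1 − 4·r3
  [ 1  -12  0  |  -13 ]
  [ 0    1  0  |    1 ]
  [ 0    0  1  |   -1 ]
r1 ← r1 + 12·r2
  [ 1  0  0  |  -1 ]
  [ 0  1  0  |   1 ]
  [ 0  0  1  |  -1 ]
Reading off the last column: p = -1, q = 1, r = -1.

(-1, 1, -1)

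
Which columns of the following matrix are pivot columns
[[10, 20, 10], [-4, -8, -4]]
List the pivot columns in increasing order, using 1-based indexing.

1

ρ1 := 1/10·ρ1
ρ2 := ρ2 + 4·ρ1
Pivot columns are the columns containing a leading 1.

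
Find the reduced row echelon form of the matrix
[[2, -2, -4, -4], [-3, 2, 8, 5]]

[[1, 0, -4, -1], [0, 1, -2, 1]]

R1 -> 1/2·R1
  [  1  -1  -2  -2 ]
  [ -3   2   8   5 ]
R2 -> R2 + 3·R1
  [ 1  -1  -2  -2 ]
  [ 0  -1   2  -1 ]
R2 -> -1·R2
  [ 1  -1  -2  -2 ]
  [ 0   1  -2   1 ]
R1 -> R1 + R2
  [ 1  0  -4  -1 ]
  [ 0  1  -2   1 ]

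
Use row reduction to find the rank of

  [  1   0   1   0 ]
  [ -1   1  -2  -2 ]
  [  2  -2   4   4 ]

Add r1 to r2.
  [ 1   0   1   0 ]
  [ 0   1  -1  -2 ]
  [ 2  -2   4   4 ]
Subtract 2 times r1 from r3.
  [ 1   0   1   0 ]
  [ 0   1  -1  -2 ]
  [ 0  -2   2   4 ]
Add 2 times r2 to r3.
  [ 1  0   1   0 ]
  [ 0  1  -1  -2 ]
  [ 0  0   0   0 ]
The reduced form has 2 nonzero rows.

rank = 2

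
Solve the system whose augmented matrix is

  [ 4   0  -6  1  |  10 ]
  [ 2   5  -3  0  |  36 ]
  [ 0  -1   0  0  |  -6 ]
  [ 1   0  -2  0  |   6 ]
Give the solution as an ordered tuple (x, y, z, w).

(-6, 6, -6, -2)

Multiply ρ1 by 1/4.
Subtract 2 times ρ1 from ρ2.
Subtract ρ1 from ρ4.
Multiply ρ2 by 1/5.
Add ρ2 to ρ3.
Swap ρ3 and ρ4.
Multiply ρ3 by -2.
Multiply ρ4 by -10.
Subtract 1/2 times ρ4 from ρ3.
Add 1/10 times ρ4 to ρ2.
Subtract 1/4 times ρ4 from ρ1.
Add 3/2 times ρ3 to ρ1.
Reading off the last column: x = -6, y = 6, z = -6, w = -2.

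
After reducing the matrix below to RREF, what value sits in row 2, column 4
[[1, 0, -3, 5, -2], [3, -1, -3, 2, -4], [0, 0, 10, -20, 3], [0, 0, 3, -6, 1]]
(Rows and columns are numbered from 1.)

R2 -> R2 − 3·R1
  [ 1   0  -3    5  -2 ]
  [ 0  -1   6  -13   2 ]
  [ 0   0  10  -20   3 ]
  [ 0   0   3   -6   1 ]
R2 -> -1·R2
  [ 1  0  -3    5  -2 ]
  [ 0  1  -6   13  -2 ]
  [ 0  0  10  -20   3 ]
  [ 0  0   3   -6   1 ]
R3 -> 1/10·R3
  [ 1  0  -3   5    -2 ]
  [ 0  1  -6  13    -2 ]
  [ 0  0   1  -2  3/10 ]
  [ 0  0   3  -6     1 ]
R4 -> R4 − 3·R3
  [ 1  0  -3   5    -2 ]
  [ 0  1  -6  13    -2 ]
  [ 0  0   1  -2  3/10 ]
  [ 0  0   0   0  1/10 ]
R4 -> 10·R4
  [ 1  0  -3   5    -2 ]
  [ 0  1  -6  13    -2 ]
  [ 0  0   1  -2  3/10 ]
  [ 0  0   0   0     1 ]
R3 -> R3 − 3/10·R4
  [ 1  0  -3   5  -2 ]
  [ 0  1  -6  13  -2 ]
  [ 0  0   1  -2   0 ]
  [ 0  0   0   0   1 ]
R2 -> R2 + 2·R4
  [ 1  0  -3   5  -2 ]
  [ 0  1  -6  13   0 ]
  [ 0  0   1  -2   0 ]
  [ 0  0   0   0   1 ]
R1 -> R1 + 2·R4
  [ 1  0  -3   5  0 ]
  [ 0  1  -6  13  0 ]
  [ 0  0   1  -2  0 ]
  [ 0  0   0   0  1 ]
R2 -> R2 + 6·R3
  [ 1  0  -3   5  0 ]
  [ 0  1   0   1  0 ]
  [ 0  0   1  -2  0 ]
  [ 0  0   0   0  1 ]
R1 -> R1 + 3·R3
  [ 1  0  0  -1  0 ]
  [ 0  1  0   1  0 ]
  [ 0  0  1  -2  0 ]
  [ 0  0  0   0  1 ]

1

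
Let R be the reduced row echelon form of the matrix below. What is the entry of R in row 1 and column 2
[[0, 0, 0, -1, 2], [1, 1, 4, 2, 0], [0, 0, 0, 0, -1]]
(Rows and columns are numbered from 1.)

Swap R1 and R2.
  [ 1  1  4   2   0 ]
  [ 0  0  0  -1   2 ]
  [ 0  0  0   0  -1 ]
Multiply R2 by -1.
  [ 1  1  4  2   0 ]
  [ 0  0  0  1  -2 ]
  [ 0  0  0  0  -1 ]
Multiply R3 by -1.
  [ 1  1  4  2   0 ]
  [ 0  0  0  1  -2 ]
  [ 0  0  0  0   1 ]
Add 2 times R3 to R2.
  [ 1  1  4  2  0 ]
  [ 0  0  0  1  0 ]
  [ 0  0  0  0  1 ]
Subtract 2 times R2 from R1.
  [ 1  1  4  0  0 ]
  [ 0  0  0  1  0 ]
  [ 0  0  0  0  1 ]

1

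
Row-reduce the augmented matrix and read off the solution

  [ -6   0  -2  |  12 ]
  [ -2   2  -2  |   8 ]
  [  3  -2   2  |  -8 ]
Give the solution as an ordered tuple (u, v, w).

ρ1 -> -1/6·ρ1
ρ2 -> ρ2 + 2·ρ1
ρ3 -> ρ3 − 3·ρ1
ρ2 -> 1/2·ρ2
ρ3 -> ρ3 + 2·ρ2
ρ3 -> -3·ρ3
ρ2 -> ρ2 + 2/3·ρ3
ρ1 -> ρ1 − 1/3·ρ3
Reading off the last column: u = 0, v = -2, w = -6.

(0, -2, -6)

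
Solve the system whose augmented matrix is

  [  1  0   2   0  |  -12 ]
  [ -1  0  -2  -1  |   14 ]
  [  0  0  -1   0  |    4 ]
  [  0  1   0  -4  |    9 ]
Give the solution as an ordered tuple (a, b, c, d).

ρ2 -> ρ2 + ρ1
  [ 1  0   2   0  |  -12 ]
  [ 0  0   0  -1  |    2 ]
  [ 0  0  -1   0  |    4 ]
  [ 0  1   0  -4  |    9 ]
ρ2 ↔ ρ4
  [ 1  0   2   0  |  -12 ]
  [ 0  1   0  -4  |    9 ]
  [ 0  0  -1   0  |    4 ]
  [ 0  0   0  -1  |    2 ]
ρ3 -> -1·ρ3
  [ 1  0  2   0  |  -12 ]
  [ 0  1  0  -4  |    9 ]
  [ 0  0  1   0  |   -4 ]
  [ 0  0  0  -1  |    2 ]
ρ4 -> -1·ρ4
  [ 1  0  2   0  |  -12 ]
  [ 0  1  0  -4  |    9 ]
  [ 0  0  1   0  |   -4 ]
  [ 0  0  0   1  |   -2 ]
ρ2 -> ρ2 + 4·ρ4
  [ 1  0  2  0  |  -12 ]
  [ 0  1  0  0  |    1 ]
  [ 0  0  1  0  |   -4 ]
  [ 0  0  0  1  |   -2 ]
ρ1 -> ρ1 − 2·ρ3
  [ 1  0  0  0  |  -4 ]
  [ 0  1  0  0  |   1 ]
  [ 0  0  1  0  |  -4 ]
  [ 0  0  0  1  |  -2 ]
Reading off the last column: a = -4, b = 1, c = -4, d = -2.

(-4, 1, -4, -2)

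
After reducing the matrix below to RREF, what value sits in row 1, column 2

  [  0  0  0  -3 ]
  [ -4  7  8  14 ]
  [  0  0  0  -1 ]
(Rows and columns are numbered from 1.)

-7/4

r1 <=> r2
  [ -4  7  8  14 ]
  [  0  0  0  -3 ]
  [  0  0  0  -1 ]
r1 → -1/4·r1
  [ 1  -7/4  -2  -7/2 ]
  [ 0     0   0    -3 ]
  [ 0     0   0    -1 ]
r2 → -1/3·r2
  [ 1  -7/4  -2  -7/2 ]
  [ 0     0   0     1 ]
  [ 0     0   0    -1 ]
r3 → r3 + r2
  [ 1  -7/4  -2  -7/2 ]
  [ 0     0   0     1 ]
  [ 0     0   0     0 ]
r1 → r1 + 7/2·r2
  [ 1  -7/4  -2  0 ]
  [ 0     0   0  1 ]
  [ 0     0   0  0 ]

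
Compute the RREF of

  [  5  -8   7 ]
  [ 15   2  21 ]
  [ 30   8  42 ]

[[1, 0, 7/5], [0, 1, 0], [0, 0, 0]]

ρ1 → 1/5·ρ1
  [  1  -8/5  7/5 ]
  [ 15     2   21 ]
  [ 30     8   42 ]
ρ2 → ρ2 − 15·ρ1
  [  1  -8/5  7/5 ]
  [  0    26    0 ]
  [ 30     8   42 ]
ρ3 → ρ3 − 30·ρ1
  [ 1  -8/5  7/5 ]
  [ 0    26    0 ]
  [ 0    56    0 ]
ρ2 → 1/26·ρ2
  [ 1  -8/5  7/5 ]
  [ 0     1    0 ]
  [ 0    56    0 ]
ρ3 → ρ3 − 56·ρ2
  [ 1  -8/5  7/5 ]
  [ 0     1    0 ]
  [ 0     0    0 ]
ρ1 → ρ1 + 8/5·ρ2
  [ 1  0  7/5 ]
  [ 0  1    0 ]
  [ 0  0    0 ]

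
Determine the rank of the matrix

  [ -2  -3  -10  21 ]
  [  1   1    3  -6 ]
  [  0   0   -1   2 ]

Multiply R1 by -1/2.
  [ 1  3/2   5  -21/2 ]
  [ 1    1   3     -6 ]
  [ 0    0  -1      2 ]
Subtract R1 from R2.
  [ 1   3/2   5  -21/2 ]
  [ 0  -1/2  -2    9/2 ]
  [ 0     0  -1      2 ]
Multiply R2 by -2.
  [ 1  3/2   5  -21/2 ]
  [ 0    1   4     -9 ]
  [ 0    0  -1      2 ]
Multiply R3 by -1.
  [ 1  3/2  5  -21/2 ]
  [ 0    1  4     -9 ]
  [ 0    0  1     -2 ]
Subtract 4 times R3 from R2.
  [ 1  3/2  5  -21/2 ]
  [ 0    1  0     -1 ]
  [ 0    0  1     -2 ]
Subtract 5 times R3 from R1.
  [ 1  3/2  0  -1/2 ]
  [ 0    1  0    -1 ]
  [ 0    0  1    -2 ]
Subtract 3/2 times R2 from R1.
  [ 1  0  0   1 ]
  [ 0  1  0  -1 ]
  [ 0  0  1  -2 ]
The reduced form has 3 nonzero rows.

rank = 3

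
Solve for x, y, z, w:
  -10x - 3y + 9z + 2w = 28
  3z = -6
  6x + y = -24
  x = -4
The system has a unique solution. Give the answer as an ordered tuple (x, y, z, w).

Form the augmented matrix and row-reduce:
  [ -10  -3  9  2  |   28 ]
  [   0   0  3  0  |   -6 ]
  [   6   1  0  0  |  -24 ]
  [   1   0  0  0  |   -4 ]
r1 → -1/10·r1
  [ 1  3/10  -9/10  -1/5  |  -14/5 ]
  [ 0     0      3     0  |     -6 ]
  [ 6     1      0     0  |    -24 ]
  [ 1     0      0     0  |     -4 ]
r3 → r3 − 6·r1
  [ 1  3/10  -9/10  -1/5  |  -14/5 ]
  [ 0     0      3     0  |     -6 ]
  [ 0  -4/5   27/5   6/5  |  -36/5 ]
  [ 1     0      0     0  |     -4 ]
r4 → r4 − r1
  [ 1   3/10  -9/10  -1/5  |  -14/5 ]
  [ 0      0      3     0  |     -6 ]
  [ 0   -4/5   27/5   6/5  |  -36/5 ]
  [ 0  -3/10   9/10   1/5  |   -6/5 ]
r2 ↔ r3
  [ 1   3/10  -9/10  -1/5  |  -14/5 ]
  [ 0   -4/5   27/5   6/5  |  -36/5 ]
  [ 0      0      3     0  |     -6 ]
  [ 0  -3/10   9/10   1/5  |   -6/5 ]
r2 → -5/4·r2
  [ 1   3/10  -9/10  -1/5  |  -14/5 ]
  [ 0      1  -27/4  -3/2  |      9 ]
  [ 0      0      3     0  |     -6 ]
  [ 0  -3/10   9/10   1/5  |   -6/5 ]
r4 → r4 + 3/10·r2
  [ 1  3/10  -9/10  -1/5  |  -14/5 ]
  [ 0     1  -27/4  -3/2  |      9 ]
  [ 0     0      3     0  |     -6 ]
  [ 0     0   -9/8  -1/4  |    3/2 ]
r3 → 1/3·r3
  [ 1  3/10  -9/10  -1/5  |  -14/5 ]
  [ 0     1  -27/4  -3/2  |      9 ]
  [ 0     0      1     0  |     -2 ]
  [ 0     0   -9/8  -1/4  |    3/2 ]
r4 → r4 + 9/8·r3
  [ 1  3/10  -9/10  -1/5  |  -14/5 ]
  [ 0     1  -27/4  -3/2  |      9 ]
  [ 0     0      1     0  |     -2 ]
  [ 0     0      0  -1/4  |   -3/4 ]
r4 → -4·r4
  [ 1  3/10  -9/10  -1/5  |  -14/5 ]
  [ 0     1  -27/4  -3/2  |      9 ]
  [ 0     0      1     0  |     -2 ]
  [ 0     0      0     1  |      3 ]
r2 → r2 + 3/2·r4
  [ 1  3/10  -9/10  -1/5  |  -14/5 ]
  [ 0     1  -27/4     0  |   27/2 ]
  [ 0     0      1     0  |     -2 ]
  [ 0     0      0     1  |      3 ]
r1 → r1 + 1/5·r4
  [ 1  3/10  -9/10  0  |  -11/5 ]
  [ 0     1  -27/4  0  |   27/2 ]
  [ 0     0      1  0  |     -2 ]
  [ 0     0      0  1  |      3 ]
r2 → r2 + 27/4·r3
  [ 1  3/10  -9/10  0  |  -11/5 ]
  [ 0     1      0  0  |      0 ]
  [ 0     0      1  0  |     -2 ]
  [ 0     0      0  1  |      3 ]
r1 → r1 + 9/10·r3
  [ 1  3/10  0  0  |  -4 ]
  [ 0     1  0  0  |   0 ]
  [ 0     0  1  0  |  -2 ]
  [ 0     0  0  1  |   3 ]
r1 → r1 − 3/10·r2
  [ 1  0  0  0  |  -4 ]
  [ 0  1  0  0  |   0 ]
  [ 0  0  1  0  |  -2 ]
  [ 0  0  0  1  |   3 ]
Reading off the last column: x = -4, y = 0, z = -2, w = 3.

(-4, 0, -2, 3)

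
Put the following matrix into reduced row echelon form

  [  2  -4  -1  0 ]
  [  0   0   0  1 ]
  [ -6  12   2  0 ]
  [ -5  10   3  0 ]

r1 -> 1/2·r1
  [  1  -2  -1/2  0 ]
  [  0   0     0  1 ]
  [ -6  12     2  0 ]
  [ -5  10     3  0 ]
r3 -> r3 + 6·r1
  [  1  -2  -1/2  0 ]
  [  0   0     0  1 ]
  [  0   0    -1  0 ]
  [ -5  10     3  0 ]
r4 -> r4 + 5·r1
  [ 1  -2  -1/2  0 ]
  [ 0   0     0  1 ]
  [ 0   0    -1  0 ]
  [ 0   0   1/2  0 ]
r2 <=> r3
  [ 1  -2  -1/2  0 ]
  [ 0   0    -1  0 ]
  [ 0   0     0  1 ]
  [ 0   0   1/2  0 ]
r2 -> -1·r2
  [ 1  -2  -1/2  0 ]
  [ 0   0     1  0 ]
  [ 0   0     0  1 ]
  [ 0   0   1/2  0 ]
r4 -> r4 − 1/2·r2
  [ 1  -2  -1/2  0 ]
  [ 0   0     1  0 ]
  [ 0   0     0  1 ]
  [ 0   0     0  0 ]
r1 -> r1 + 1/2·r2
  [ 1  -2  0  0 ]
  [ 0   0  1  0 ]
  [ 0   0  0  1 ]
  [ 0   0  0  0 ]

[[1, -2, 0, 0], [0, 0, 1, 0], [0, 0, 0, 1], [0, 0, 0, 0]]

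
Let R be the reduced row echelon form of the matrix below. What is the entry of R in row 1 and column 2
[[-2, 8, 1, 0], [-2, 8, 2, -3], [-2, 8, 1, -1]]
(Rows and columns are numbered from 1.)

-4

R1 -> -1/2·R1
  [  1  -4  -1/2   0 ]
  [ -2   8     2  -3 ]
  [ -2   8     1  -1 ]
R2 -> R2 + 2·R1
  [  1  -4  -1/2   0 ]
  [  0   0     1  -3 ]
  [ -2   8     1  -1 ]
R3 -> R3 + 2·R1
  [ 1  -4  -1/2   0 ]
  [ 0   0     1  -3 ]
  [ 0   0     0  -1 ]
R3 -> -1·R3
  [ 1  -4  -1/2   0 ]
  [ 0   0     1  -3 ]
  [ 0   0     0   1 ]
R2 -> R2 + 3·R3
  [ 1  -4  -1/2  0 ]
  [ 0   0     1  0 ]
  [ 0   0     0  1 ]
R1 -> R1 + 1/2·R2
  [ 1  -4  0  0 ]
  [ 0   0  1  0 ]
  [ 0   0  0  1 ]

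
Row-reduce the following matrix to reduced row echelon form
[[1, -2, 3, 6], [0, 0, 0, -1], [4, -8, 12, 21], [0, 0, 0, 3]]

[[1, -2, 3, 0], [0, 0, 0, 1], [0, 0, 0, 0], [0, 0, 0, 0]]

R3 → R3 − 4·R1
  [ 1  -2  3   6 ]
  [ 0   0  0  -1 ]
  [ 0   0  0  -3 ]
  [ 0   0  0   3 ]
R2 → -1·R2
  [ 1  -2  3   6 ]
  [ 0   0  0   1 ]
  [ 0   0  0  -3 ]
  [ 0   0  0   3 ]
R3 → R3 + 3·R2
  [ 1  -2  3  6 ]
  [ 0   0  0  1 ]
  [ 0   0  0  0 ]
  [ 0   0  0  3 ]
R4 → R4 − 3·R2
  [ 1  -2  3  6 ]
  [ 0   0  0  1 ]
  [ 0   0  0  0 ]
  [ 0   0  0  0 ]
R1 → R1 − 6·R2
  [ 1  -2  3  0 ]
  [ 0   0  0  1 ]
  [ 0   0  0  0 ]
  [ 0   0  0  0 ]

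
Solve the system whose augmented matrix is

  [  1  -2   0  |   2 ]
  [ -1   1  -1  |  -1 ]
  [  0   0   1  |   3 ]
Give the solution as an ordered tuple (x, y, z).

ρ2 := ρ2 + ρ1
ρ2 := -1·ρ2
ρ2 := ρ2 − ρ3
ρ1 := ρ1 + 2·ρ2
Reading off the last column: x = -6, y = -4, z = 3.

(-6, -4, 3)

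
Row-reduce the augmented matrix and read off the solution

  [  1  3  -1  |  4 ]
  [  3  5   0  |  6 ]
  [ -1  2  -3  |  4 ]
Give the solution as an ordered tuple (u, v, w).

(2, 0, -2)

R2 → R2 − 3·R1
  [  1   3  -1  |   4 ]
  [  0  -4   3  |  -6 ]
  [ -1   2  -3  |   4 ]
R3 → R3 + R1
  [ 1   3  -1  |   4 ]
  [ 0  -4   3  |  -6 ]
  [ 0   5  -4  |   8 ]
R2 → -1/4·R2
  [ 1  3    -1  |    4 ]
  [ 0  1  -3/4  |  3/2 ]
  [ 0  5    -4  |    8 ]
R3 → R3 − 5·R2
  [ 1  3    -1  |    4 ]
  [ 0  1  -3/4  |  3/2 ]
  [ 0  0  -1/4  |  1/2 ]
R3 → -4·R3
  [ 1  3    -1  |    4 ]
  [ 0  1  -3/4  |  3/2 ]
  [ 0  0     1  |   -2 ]
R2 → R2 + 3/4·R3
  [ 1  3  -1  |   4 ]
  [ 0  1   0  |   0 ]
  [ 0  0   1  |  -2 ]
R1 → R1 + R3
  [ 1  3  0  |   2 ]
  [ 0  1  0  |   0 ]
  [ 0  0  1  |  -2 ]
R1 → R1 − 3·R2
  [ 1  0  0  |   2 ]
  [ 0  1  0  |   0 ]
  [ 0  0  1  |  -2 ]
Reading off the last column: u = 2, v = 0, w = -2.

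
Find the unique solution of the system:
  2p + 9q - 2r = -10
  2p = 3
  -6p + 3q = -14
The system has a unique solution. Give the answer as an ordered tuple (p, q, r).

Form the augmented matrix and row-reduce:
  [  2  9  -2  |  -10 ]
  [  2  0   0  |    3 ]
  [ -6  3   0  |  -14 ]
r1 := 1/2·r1
r2 := r2 − 2·r1
r3 := r3 + 6·r1
r2 := -1/9·r2
r3 := r3 − 30·r2
r3 := 3/2·r3
r2 := r2 + 2/9·r3
r1 := r1 + r3
r1 := r1 − 9/2·r2
Reading off the last column: p = 3/2, q = -5/3, r = -1.

(3/2, -5/3, -1)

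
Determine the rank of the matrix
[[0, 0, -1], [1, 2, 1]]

rank = 2

Swap ρ1 and ρ2.
  [ 1  2   1 ]
  [ 0  0  -1 ]
Multiply ρ2 by -1.
  [ 1  2  1 ]
  [ 0  0  1 ]
Subtract ρ2 from ρ1.
  [ 1  2  0 ]
  [ 0  0  1 ]
The reduced form has 2 nonzero rows.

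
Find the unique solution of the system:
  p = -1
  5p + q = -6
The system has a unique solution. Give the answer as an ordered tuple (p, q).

(-1, -1)

Form the augmented matrix and row-reduce:
  [ 1  0  |  -1 ]
  [ 5  1  |  -6 ]
Subtract 5 times R1 from R2.
  [ 1  0  |  -1 ]
  [ 0  1  |  -1 ]
Reading off the last column: p = -1, q = -1.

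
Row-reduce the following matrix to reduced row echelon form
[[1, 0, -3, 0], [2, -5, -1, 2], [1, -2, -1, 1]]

[[1, 0, -3, 0], [0, 1, -1, 0], [0, 0, 0, 1]]

Subtract 2 times R1 from R2.
  [ 1   0  -3  0 ]
  [ 0  -5   5  2 ]
  [ 1  -2  -1  1 ]
Subtract R1 from R3.
  [ 1   0  -3  0 ]
  [ 0  -5   5  2 ]
  [ 0  -2   2  1 ]
Multiply R2 by -1/5.
  [ 1   0  -3     0 ]
  [ 0   1  -1  -2/5 ]
  [ 0  -2   2     1 ]
Add 2 times R2 to R3.
  [ 1  0  -3     0 ]
  [ 0  1  -1  -2/5 ]
  [ 0  0   0   1/5 ]
Multiply R3 by 5.
  [ 1  0  -3     0 ]
  [ 0  1  -1  -2/5 ]
  [ 0  0   0     1 ]
Add 2/5 times R3 to R2.
  [ 1  0  -3  0 ]
  [ 0  1  -1  0 ]
  [ 0  0   0  1 ]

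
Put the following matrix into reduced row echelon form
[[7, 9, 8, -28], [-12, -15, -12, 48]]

ρ1 -> 1/7·ρ1
ρ2 -> ρ2 + 12·ρ1
ρ2 -> 7/3·ρ2
ρ1 -> ρ1 − 9/7·ρ2

[[1, 0, -4, -4], [0, 1, 4, 0]]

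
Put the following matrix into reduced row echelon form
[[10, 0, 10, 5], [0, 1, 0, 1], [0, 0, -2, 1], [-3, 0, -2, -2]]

[[1, 0, 0, 1], [0, 1, 0, 1], [0, 0, 1, -1/2], [0, 0, 0, 0]]

r1 := 1/10·r1
r4 := r4 + 3·r1
r3 := -1/2·r3
r4 := r4 − r3
r1 := r1 − r3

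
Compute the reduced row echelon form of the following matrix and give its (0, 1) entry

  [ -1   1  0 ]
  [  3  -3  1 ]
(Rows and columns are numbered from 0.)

-1

R1 -> -1·R1
  [ 1  -1  0 ]
  [ 3  -3  1 ]
R2 -> R2 − 3·R1
  [ 1  -1  0 ]
  [ 0   0  1 ]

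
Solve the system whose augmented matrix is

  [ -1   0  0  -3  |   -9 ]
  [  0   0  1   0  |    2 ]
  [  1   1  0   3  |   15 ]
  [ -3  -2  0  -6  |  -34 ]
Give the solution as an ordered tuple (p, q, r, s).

(4, 6, 2, 5/3)

Multiply R1 by -1.
Subtract R1 from R3.
Add 3 times R1 to R4.
Swap R2 and R3.
Add 2 times R2 to R4.
Multiply R4 by 1/3.
Subtract 3 times R4 from R1.
Reading off the last column: p = 4, q = 6, r = 2, s = 5/3.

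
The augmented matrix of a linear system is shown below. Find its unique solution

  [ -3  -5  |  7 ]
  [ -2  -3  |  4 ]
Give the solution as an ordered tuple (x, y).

(1, -2)

R1 -> -1/3·R1
  [  1  5/3  |  -7/3 ]
  [ -2   -3  |     4 ]
R2 -> R2 + 2·R1
  [ 1  5/3  |  -7/3 ]
  [ 0  1/3  |  -2/3 ]
R2 -> 3·R2
  [ 1  5/3  |  -7/3 ]
  [ 0    1  |    -2 ]
R1 -> R1 − 5/3·R2
  [ 1  0  |   1 ]
  [ 0  1  |  -2 ]
Reading off the last column: x = 1, y = -2.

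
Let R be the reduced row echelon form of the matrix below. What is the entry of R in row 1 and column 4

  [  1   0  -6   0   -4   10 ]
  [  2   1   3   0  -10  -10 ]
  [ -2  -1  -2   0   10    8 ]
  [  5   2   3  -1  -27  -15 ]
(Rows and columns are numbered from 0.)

R2 := R2 − 2·R1
  [  1   0  -6   0   -4   10 ]
  [  0   1  15   0   -2  -30 ]
  [ -2  -1  -2   0   10    8 ]
  [  5   2   3  -1  -27  -15 ]
R3 := R3 + 2·R1
  [ 1   0   -6   0   -4   10 ]
  [ 0   1   15   0   -2  -30 ]
  [ 0  -1  -14   0    2   28 ]
  [ 5   2    3  -1  -27  -15 ]
R4 := R4 − 5·R1
  [ 1   0   -6   0  -4   10 ]
  [ 0   1   15   0  -2  -30 ]
  [ 0  -1  -14   0   2   28 ]
  [ 0   2   33  -1  -7  -65 ]
R3 := R3 + R2
  [ 1  0  -6   0  -4   10 ]
  [ 0  1  15   0  -2  -30 ]
  [ 0  0   1   0   0   -2 ]
  [ 0  2  33  -1  -7  -65 ]
R4 := R4 − 2·R2
  [ 1  0  -6   0  -4   10 ]
  [ 0  1  15   0  -2  -30 ]
  [ 0  0   1   0   0   -2 ]
  [ 0  0   3  -1  -3   -5 ]
R4 := R4 − 3·R3
  [ 1  0  -6   0  -4   10 ]
  [ 0  1  15   0  -2  -30 ]
  [ 0  0   1   0   0   -2 ]
  [ 0  0   0  -1  -3    1 ]
R4 := -1·R4
  [ 1  0  -6  0  -4   10 ]
  [ 0  1  15  0  -2  -30 ]
  [ 0  0   1  0   0   -2 ]
  [ 0  0   0  1   3   -1 ]
R2 := R2 − 15·R3
  [ 1  0  -6  0  -4  10 ]
  [ 0  1   0  0  -2   0 ]
  [ 0  0   1  0   0  -2 ]
  [ 0  0   0  1   3  -1 ]
R1 := R1 + 6·R3
  [ 1  0  0  0  -4  -2 ]
  [ 0  1  0  0  -2   0 ]
  [ 0  0  1  0   0  -2 ]
  [ 0  0  0  1   3  -1 ]

-2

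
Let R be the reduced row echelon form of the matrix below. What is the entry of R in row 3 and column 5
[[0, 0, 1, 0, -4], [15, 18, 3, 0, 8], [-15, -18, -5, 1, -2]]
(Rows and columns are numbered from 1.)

-2

ρ1 <=> ρ2
  [  15   18   3  0   8 ]
  [   0    0   1  0  -4 ]
  [ -15  -18  -5  1  -2 ]
ρ1 -> 1/15·ρ1
  [   1  6/5  1/5  0  8/15 ]
  [   0    0    1  0    -4 ]
  [ -15  -18   -5  1    -2 ]
ρ3 -> ρ3 + 15·ρ1
  [ 1  6/5  1/5  0  8/15 ]
  [ 0    0    1  0    -4 ]
  [ 0    0   -2  1     6 ]
ρ3 -> ρ3 + 2·ρ2
  [ 1  6/5  1/5  0  8/15 ]
  [ 0    0    1  0    -4 ]
  [ 0    0    0  1    -2 ]
ρ1 -> ρ1 − 1/5·ρ2
  [ 1  6/5  0  0  4/3 ]
  [ 0    0  1  0   -4 ]
  [ 0    0  0  1   -2 ]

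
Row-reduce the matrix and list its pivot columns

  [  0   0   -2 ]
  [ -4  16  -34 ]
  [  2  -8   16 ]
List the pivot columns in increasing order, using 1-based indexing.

ρ1 <=> ρ2
  [ -4  16  -34 ]
  [  0   0   -2 ]
  [  2  -8   16 ]
ρ1 ← -1/4·ρ1
  [ 1  -4  17/2 ]
  [ 0   0    -2 ]
  [ 2  -8    16 ]
ρ3 ← ρ3 − 2·ρ1
  [ 1  -4  17/2 ]
  [ 0   0    -2 ]
  [ 0   0    -1 ]
ρ2 ← -1/2·ρ2
  [ 1  -4  17/2 ]
  [ 0   0     1 ]
  [ 0   0    -1 ]
ρ3 ← ρ3 + ρ2
  [ 1  -4  17/2 ]
  [ 0   0     1 ]
  [ 0   0     0 ]
ρ1 ← ρ1 − 17/2·ρ2
  [ 1  -4  0 ]
  [ 0   0  1 ]
  [ 0   0  0 ]
Pivot columns are the columns containing a leading 1.

1, 3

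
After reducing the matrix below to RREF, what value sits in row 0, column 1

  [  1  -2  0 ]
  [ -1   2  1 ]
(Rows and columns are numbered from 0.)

ρ2 ← ρ2 + ρ1
  [ 1  -2  0 ]
  [ 0   0  1 ]

-2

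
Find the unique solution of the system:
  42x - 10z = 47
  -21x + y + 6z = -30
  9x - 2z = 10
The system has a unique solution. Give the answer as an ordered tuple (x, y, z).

(1, -6, -1/2)

Form the augmented matrix and row-reduce:
  [  42  0  -10  |   47 ]
  [ -21  1    6  |  -30 ]
  [   9  0   -2  |   10 ]
ρ1 -> 1/42·ρ1
ρ2 -> ρ2 + 21·ρ1
ρ3 -> ρ3 − 9·ρ1
ρ3 -> 7·ρ3
ρ2 -> ρ2 − ρ3
ρ1 -> ρ1 + 5/21·ρ3
Reading off the last column: x = 1, y = -6, z = -1/2.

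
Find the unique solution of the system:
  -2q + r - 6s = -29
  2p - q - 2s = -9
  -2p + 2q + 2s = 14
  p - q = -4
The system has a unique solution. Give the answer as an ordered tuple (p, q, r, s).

(1, 5, -1, 3)

Form the augmented matrix and row-reduce:
  [  0  -2  1  -6  |  -29 ]
  [  2  -1  0  -2  |   -9 ]
  [ -2   2  0   2  |   14 ]
  [  1  -1  0   0  |   -4 ]
ρ1 <=> ρ2
  [  2  -1  0  -2  |   -9 ]
  [  0  -2  1  -6  |  -29 ]
  [ -2   2  0   2  |   14 ]
  [  1  -1  0   0  |   -4 ]
ρ1 -> 1/2·ρ1
  [  1  -1/2  0  -1  |  -9/2 ]
  [  0    -2  1  -6  |   -29 ]
  [ -2     2  0   2  |    14 ]
  [  1    -1  0   0  |    -4 ]
ρ3 -> ρ3 + 2·ρ1
  [ 1  -1/2  0  -1  |  -9/2 ]
  [ 0    -2  1  -6  |   -29 ]
  [ 0     1  0   0  |     5 ]
  [ 1    -1  0   0  |    -4 ]
ρ4 -> ρ4 − ρ1
  [ 1  -1/2  0  -1  |  -9/2 ]
  [ 0    -2  1  -6  |   -29 ]
  [ 0     1  0   0  |     5 ]
  [ 0  -1/2  0   1  |   1/2 ]
ρ2 -> -1/2·ρ2
  [ 1  -1/2     0  -1  |  -9/2 ]
  [ 0     1  -1/2   3  |  29/2 ]
  [ 0     1     0   0  |     5 ]
  [ 0  -1/2     0   1  |   1/2 ]
ρ3 -> ρ3 − ρ2
  [ 1  -1/2     0  -1  |   -9/2 ]
  [ 0     1  -1/2   3  |   29/2 ]
  [ 0     0   1/2  -3  |  -19/2 ]
  [ 0  -1/2     0   1  |    1/2 ]
ρ4 -> ρ4 + 1/2·ρ2
  [ 1  -1/2     0   -1  |   -9/2 ]
  [ 0     1  -1/2    3  |   29/2 ]
  [ 0     0   1/2   -3  |  -19/2 ]
  [ 0     0  -1/4  5/2  |   31/4 ]
ρ3 -> 2·ρ3
  [ 1  -1/2     0   -1  |  -9/2 ]
  [ 0     1  -1/2    3  |  29/2 ]
  [ 0     0     1   -6  |   -19 ]
  [ 0     0  -1/4  5/2  |  31/4 ]
ρ4 -> ρ4 + 1/4·ρ3
  [ 1  -1/2     0  -1  |  -9/2 ]
  [ 0     1  -1/2   3  |  29/2 ]
  [ 0     0     1  -6  |   -19 ]
  [ 0     0     0   1  |     3 ]
ρ3 -> ρ3 + 6·ρ4
  [ 1  -1/2     0  -1  |  -9/2 ]
  [ 0     1  -1/2   3  |  29/2 ]
  [ 0     0     1   0  |    -1 ]
  [ 0     0     0   1  |     3 ]
ρ2 -> ρ2 − 3·ρ4
  [ 1  -1/2     0  -1  |  -9/2 ]
  [ 0     1  -1/2   0  |  11/2 ]
  [ 0     0     1   0  |    -1 ]
  [ 0     0     0   1  |     3 ]
ρ1 -> ρ1 + ρ4
  [ 1  -1/2     0  0  |  -3/2 ]
  [ 0     1  -1/2  0  |  11/2 ]
  [ 0     0     1  0  |    -1 ]
  [ 0     0     0  1  |     3 ]
ρ2 -> ρ2 + 1/2·ρ3
  [ 1  -1/2  0  0  |  -3/2 ]
  [ 0     1  0  0  |     5 ]
  [ 0     0  1  0  |    -1 ]
  [ 0     0  0  1  |     3 ]
ρ1 -> ρ1 + 1/2·ρ2
  [ 1  0  0  0  |   1 ]
  [ 0  1  0  0  |   5 ]
  [ 0  0  1  0  |  -1 ]
  [ 0  0  0  1  |   3 ]
Reading off the last column: p = 1, q = 5, r = -1, s = 3.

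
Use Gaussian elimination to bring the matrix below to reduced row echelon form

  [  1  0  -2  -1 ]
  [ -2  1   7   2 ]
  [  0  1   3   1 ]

ρ2 -> ρ2 + 2·ρ1
  [ 1  0  -2  -1 ]
  [ 0  1   3   0 ]
  [ 0  1   3   1 ]
ρ3 -> ρ3 − ρ2
  [ 1  0  -2  -1 ]
  [ 0  1   3   0 ]
  [ 0  0   0   1 ]
ρ1 -> ρ1 + ρ3
  [ 1  0  -2  0 ]
  [ 0  1   3  0 ]
  [ 0  0   0  1 ]

[[1, 0, -2, 0], [0, 1, 3, 0], [0, 0, 0, 1]]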